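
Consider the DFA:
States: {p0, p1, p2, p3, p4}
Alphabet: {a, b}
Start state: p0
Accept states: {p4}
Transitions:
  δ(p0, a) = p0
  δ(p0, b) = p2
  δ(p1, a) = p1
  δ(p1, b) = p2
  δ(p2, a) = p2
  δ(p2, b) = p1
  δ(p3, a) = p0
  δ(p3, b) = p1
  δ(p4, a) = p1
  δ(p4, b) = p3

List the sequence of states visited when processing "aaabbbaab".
read 'a': p0 → p0
  read 'a': p0 → p0
  read 'a': p0 → p0
  read 'b': p0 → p2
  read 'b': p2 → p1
  read 'b': p1 → p2
  read 'a': p2 → p2
  read 'a': p2 → p2
  read 'b': p2 → p1
p0 -> p0 -> p0 -> p0 -> p2 -> p1 -> p2 -> p2 -> p2 -> p1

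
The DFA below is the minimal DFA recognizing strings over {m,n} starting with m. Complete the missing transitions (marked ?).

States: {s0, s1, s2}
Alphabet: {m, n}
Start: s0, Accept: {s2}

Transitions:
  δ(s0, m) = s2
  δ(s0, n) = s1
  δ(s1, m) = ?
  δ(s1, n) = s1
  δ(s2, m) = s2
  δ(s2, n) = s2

From the language and accept set, identify what each state tracks — s0: no input read; s1: started with n (dead); s2: started with m.
Each missing δ(q, a) is the state matching the new tracked value after reading a.
δ(s1, m) = s1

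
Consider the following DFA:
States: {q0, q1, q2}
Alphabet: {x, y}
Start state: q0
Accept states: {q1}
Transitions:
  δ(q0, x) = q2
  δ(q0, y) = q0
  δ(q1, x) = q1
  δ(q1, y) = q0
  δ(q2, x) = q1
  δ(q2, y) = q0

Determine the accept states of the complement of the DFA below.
Complement accept states = All states \ Original accept states
= {q0, q1, q2} \ {q1}
{q0, q2}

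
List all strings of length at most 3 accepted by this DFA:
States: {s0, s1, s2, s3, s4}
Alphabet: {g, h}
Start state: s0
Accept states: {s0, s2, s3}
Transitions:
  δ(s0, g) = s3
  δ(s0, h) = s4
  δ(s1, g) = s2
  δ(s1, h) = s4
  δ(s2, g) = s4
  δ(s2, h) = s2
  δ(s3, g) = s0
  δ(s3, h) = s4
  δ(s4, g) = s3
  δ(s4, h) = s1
ε, g, gg, hg, ggg, ghg, hgg, hhg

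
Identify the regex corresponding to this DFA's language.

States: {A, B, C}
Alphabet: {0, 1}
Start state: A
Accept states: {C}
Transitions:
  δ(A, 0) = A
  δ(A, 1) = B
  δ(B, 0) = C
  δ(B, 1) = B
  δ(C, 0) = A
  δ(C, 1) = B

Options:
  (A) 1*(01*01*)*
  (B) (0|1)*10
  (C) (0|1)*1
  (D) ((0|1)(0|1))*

Check each option against the DFA on short strings; one disagreement eliminates an option:
  (A) 1*(01*01*)*: on ε the DFA stays in A and rejects (A ∉ Accept), but the regex matches it → eliminate
  (B) (0|1)*10: agrees with the DFA on every string of length ≤ 6
  (C) (0|1)*1: on '1' the DFA goes A → B and rejects (B ∉ Accept), but the regex matches it → eliminate
  (D) ((0|1)(0|1))*: on ε the DFA stays in A and rejects (A ∉ Accept), but the regex matches it → eliminate
Only (B) is consistent with the DFA.
(B) (0|1)*10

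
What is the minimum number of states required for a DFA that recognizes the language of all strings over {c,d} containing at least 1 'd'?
By Myhill–Nerode, count the distinguishable equivalence classes: 2 classes — having seen 0, or ≥1 copies of 'd'; any two classes i < j (j ≤ 1) are distinguished by the string d^(1−j), which takes class j to 1 copy (accepted) but leaves class i below 1 (rejected).
2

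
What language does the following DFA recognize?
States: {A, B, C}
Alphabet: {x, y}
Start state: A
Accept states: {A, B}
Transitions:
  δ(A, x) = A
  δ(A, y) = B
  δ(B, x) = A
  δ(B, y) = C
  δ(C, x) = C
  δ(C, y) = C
Testing a few strings:
  'yy' → reject
  'y' → accept
  'xyyx' → reject
  'xxxy' → accept
State roles: A=last symbol not y (ok); B=last symbol y (ok); C=saw yy (dead)
All strings over {x,y} with no two consecutive y's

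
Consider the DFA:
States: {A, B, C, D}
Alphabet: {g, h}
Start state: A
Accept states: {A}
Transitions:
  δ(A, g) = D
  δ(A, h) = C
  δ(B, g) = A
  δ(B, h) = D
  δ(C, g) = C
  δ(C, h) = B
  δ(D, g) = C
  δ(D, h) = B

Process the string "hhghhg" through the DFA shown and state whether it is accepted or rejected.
Processing string "hhghhg":
  A --h--> C
  C --h--> B
  B --g--> A
  A --h--> C
  C --h--> B
  B --g--> A
Final state: A
Accept states: {A}
Yes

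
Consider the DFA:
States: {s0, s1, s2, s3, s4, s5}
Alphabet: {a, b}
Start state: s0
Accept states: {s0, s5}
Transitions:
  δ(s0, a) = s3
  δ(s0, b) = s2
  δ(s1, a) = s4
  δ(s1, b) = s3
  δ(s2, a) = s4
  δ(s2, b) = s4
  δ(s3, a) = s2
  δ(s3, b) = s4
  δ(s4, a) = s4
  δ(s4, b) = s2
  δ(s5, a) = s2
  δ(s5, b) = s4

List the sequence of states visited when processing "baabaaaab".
read 'b': s0 → s2
  read 'a': s2 → s4
  read 'a': s4 → s4
  read 'b': s4 → s2
  read 'a': s2 → s4
  read 'a': s4 → s4
  read 'a': s4 → s4
  read 'a': s4 → s4
  read 'b': s4 → s2
s0 -> s2 -> s4 -> s4 -> s2 -> s4 -> s4 -> s4 -> s4 -> s2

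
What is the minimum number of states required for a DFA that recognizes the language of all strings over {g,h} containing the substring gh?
By Myhill–Nerode, count the distinguishable equivalence classes: three classes — no g yet / g seen but no gh / gh seen.
3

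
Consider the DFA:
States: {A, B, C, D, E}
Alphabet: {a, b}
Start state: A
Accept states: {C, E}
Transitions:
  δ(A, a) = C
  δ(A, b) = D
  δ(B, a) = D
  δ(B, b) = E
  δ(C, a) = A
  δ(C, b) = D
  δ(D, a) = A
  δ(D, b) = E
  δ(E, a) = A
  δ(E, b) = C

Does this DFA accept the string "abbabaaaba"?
Processing string "abbabaaaba":
  A --a--> C
  C --b--> D
  D --b--> E
  E --a--> A
  A --b--> D
  D --a--> A
  A --a--> C
  C --a--> A
  A --b--> D
  D --a--> A
Final state: A
Accept states: {C, E}
No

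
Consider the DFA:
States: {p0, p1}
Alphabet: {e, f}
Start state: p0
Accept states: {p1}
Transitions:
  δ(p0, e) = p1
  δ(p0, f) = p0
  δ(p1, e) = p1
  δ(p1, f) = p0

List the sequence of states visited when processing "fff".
read 'f': p0 → p0
  read 'f': p0 → p0
  read 'f': p0 → p0
p0 -> p0 -> p0 -> p0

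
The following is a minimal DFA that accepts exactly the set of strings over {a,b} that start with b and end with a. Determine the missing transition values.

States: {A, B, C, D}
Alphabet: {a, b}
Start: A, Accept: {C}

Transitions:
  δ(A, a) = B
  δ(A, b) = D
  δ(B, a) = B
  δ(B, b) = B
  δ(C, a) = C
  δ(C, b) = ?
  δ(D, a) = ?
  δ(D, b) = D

From the language and accept set, identify what each state tracks — A: no input read; B: started with a (dead); C: started with b, last symbol a; D: started with b, last symbol b.
Each missing δ(q, a) is the state matching the new tracked value after reading a.
δ(C, b) = D; δ(D, a) = C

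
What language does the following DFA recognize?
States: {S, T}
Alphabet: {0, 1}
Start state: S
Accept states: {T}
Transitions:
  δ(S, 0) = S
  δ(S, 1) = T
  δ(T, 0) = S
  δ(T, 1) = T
Testing a few strings:
  '1' → accept
  '011' → accept
  '00' → reject
  '0' → reject
State roles: S=last symbol not 1; T=last symbol is 1
All binary strings ending with 1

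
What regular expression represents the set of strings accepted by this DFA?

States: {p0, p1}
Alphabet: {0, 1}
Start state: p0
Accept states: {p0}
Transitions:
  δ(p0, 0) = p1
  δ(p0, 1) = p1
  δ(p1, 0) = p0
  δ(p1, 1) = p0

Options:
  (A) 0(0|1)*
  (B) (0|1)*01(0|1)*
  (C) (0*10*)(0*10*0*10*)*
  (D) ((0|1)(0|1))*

Check each option against the DFA on short strings; one disagreement eliminates an option:
  (A) 0(0|1)*: on ε the DFA stays in p0 and accepts (p0 ∈ Accept), but the regex does not match it → eliminate
  (B) (0|1)*01(0|1)*: on ε the DFA stays in p0 and accepts (p0 ∈ Accept), but the regex does not match it → eliminate
  (C) (0*10*)(0*10*0*10*)*: on ε the DFA stays in p0 and accepts (p0 ∈ Accept), but the regex does not match it → eliminate
  (D) ((0|1)(0|1))*: agrees with the DFA on every string of length ≤ 6
Only (D) is consistent with the DFA.
(D) ((0|1)(0|1))*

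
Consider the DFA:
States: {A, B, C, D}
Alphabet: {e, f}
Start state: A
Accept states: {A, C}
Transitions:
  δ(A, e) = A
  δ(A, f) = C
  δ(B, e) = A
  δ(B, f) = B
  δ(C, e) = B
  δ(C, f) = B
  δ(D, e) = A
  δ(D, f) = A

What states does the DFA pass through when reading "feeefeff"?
read 'f': A → C
  read 'e': C → B
  read 'e': B → A
  read 'e': A → A
  read 'f': A → C
  read 'e': C → B
  read 'f': B → B
  read 'f': B → B
A -> C -> B -> A -> A -> C -> B -> B -> B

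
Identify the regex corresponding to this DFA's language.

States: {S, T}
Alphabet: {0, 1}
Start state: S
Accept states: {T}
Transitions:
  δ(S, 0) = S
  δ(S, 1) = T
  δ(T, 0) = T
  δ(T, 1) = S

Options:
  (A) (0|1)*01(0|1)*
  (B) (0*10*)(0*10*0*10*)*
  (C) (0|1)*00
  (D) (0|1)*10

Check each option against the DFA on short strings; one disagreement eliminates an option:
  (A) (0|1)*01(0|1)*: on '1' the DFA goes S → T and accepts (T ∈ Accept), but the regex does not match it → eliminate
  (B) (0*10*)(0*10*0*10*)*: agrees with the DFA on every string of length ≤ 6
  (C) (0|1)*00: on '1' the DFA goes S → T and accepts (T ∈ Accept), but the regex does not match it → eliminate
  (D) (0|1)*10: on '1' the DFA goes S → T and accepts (T ∈ Accept), but the regex does not match it → eliminate
Only (B) is consistent with the DFA.
(B) (0*10*)(0*10*0*10*)*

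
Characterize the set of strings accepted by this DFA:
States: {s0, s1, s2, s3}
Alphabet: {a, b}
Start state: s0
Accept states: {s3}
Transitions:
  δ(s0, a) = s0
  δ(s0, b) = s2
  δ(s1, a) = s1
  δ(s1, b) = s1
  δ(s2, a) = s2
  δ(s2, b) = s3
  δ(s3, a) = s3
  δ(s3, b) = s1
Testing a few strings:
  'b' → reject
  'ab' → reject
  'aa' → reject
  'a' → reject
State roles: s0=zero b's; s1=≥ three b's (dead); s2=one b; s3=two b's
All strings over {a,b} containing exactly two b's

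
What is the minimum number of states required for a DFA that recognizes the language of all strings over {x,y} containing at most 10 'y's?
By Myhill–Nerode, count the distinguishable equivalence classes: 12 classes — having seen 0, 1, …, 10, or >10 copies of 'y'; counts 0 through 10 are accepting and >10 is dead.
12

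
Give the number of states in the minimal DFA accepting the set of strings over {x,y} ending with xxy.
By Myhill–Nerode, count the distinguishable equivalence classes: 4 classes — one per longest suffix of the input that is a prefix of 'xxy' (lengths 0 through 3); only the length-3 class is accepting.
4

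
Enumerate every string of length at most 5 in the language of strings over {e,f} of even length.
ε, ee, ef, fe, ff, eeee, eeef, eefe, eeff, efee, efef, effe, efff, feee, feef, fefe, feff, ffee, ffef, fffe, ffff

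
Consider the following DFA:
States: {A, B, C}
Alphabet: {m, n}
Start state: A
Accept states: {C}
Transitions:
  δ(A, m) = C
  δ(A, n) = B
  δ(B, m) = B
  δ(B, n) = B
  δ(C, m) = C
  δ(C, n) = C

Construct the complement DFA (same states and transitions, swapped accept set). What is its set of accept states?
Complement accept states = All states \ Original accept states
= {A, B, C} \ {C}
{A, B}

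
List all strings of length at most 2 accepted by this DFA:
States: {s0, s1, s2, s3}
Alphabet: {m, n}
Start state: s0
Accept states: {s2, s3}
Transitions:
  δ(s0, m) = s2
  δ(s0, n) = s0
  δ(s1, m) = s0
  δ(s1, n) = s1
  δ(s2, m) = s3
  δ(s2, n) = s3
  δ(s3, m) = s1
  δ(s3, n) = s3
m, mm, mn, nm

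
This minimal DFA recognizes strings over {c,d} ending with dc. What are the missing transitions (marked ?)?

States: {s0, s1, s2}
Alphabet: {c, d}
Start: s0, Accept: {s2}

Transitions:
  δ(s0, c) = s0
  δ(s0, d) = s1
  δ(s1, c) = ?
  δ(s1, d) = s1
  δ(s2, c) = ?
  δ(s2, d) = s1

From the language and accept set, identify what each state tracks — s0: no suffix match; s1: one trailing d; s2: suffix is dc.
Each missing δ(q, a) is the state matching the new tracked value after reading a.
δ(s1, c) = s2; δ(s2, c) = s0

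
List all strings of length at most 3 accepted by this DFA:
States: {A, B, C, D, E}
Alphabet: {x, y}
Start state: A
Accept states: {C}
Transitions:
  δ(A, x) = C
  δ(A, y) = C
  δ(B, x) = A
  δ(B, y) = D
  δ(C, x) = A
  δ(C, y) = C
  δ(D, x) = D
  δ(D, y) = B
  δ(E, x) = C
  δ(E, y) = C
x, y, xy, yy, xxx, xxy, xyy, yxx, yxy, yyy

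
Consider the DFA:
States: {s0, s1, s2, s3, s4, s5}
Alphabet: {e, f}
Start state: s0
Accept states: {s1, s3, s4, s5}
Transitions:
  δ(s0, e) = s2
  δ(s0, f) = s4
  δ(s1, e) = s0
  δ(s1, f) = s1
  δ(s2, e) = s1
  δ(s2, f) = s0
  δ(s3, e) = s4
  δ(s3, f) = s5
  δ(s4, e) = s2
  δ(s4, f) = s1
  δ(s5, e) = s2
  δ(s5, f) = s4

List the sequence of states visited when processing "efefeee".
read 'e': s0 → s2
  read 'f': s2 → s0
  read 'e': s0 → s2
  read 'f': s2 → s0
  read 'e': s0 → s2
  read 'e': s2 → s1
  read 'e': s1 → s0
s0 -> s2 -> s0 -> s2 -> s0 -> s2 -> s1 -> s0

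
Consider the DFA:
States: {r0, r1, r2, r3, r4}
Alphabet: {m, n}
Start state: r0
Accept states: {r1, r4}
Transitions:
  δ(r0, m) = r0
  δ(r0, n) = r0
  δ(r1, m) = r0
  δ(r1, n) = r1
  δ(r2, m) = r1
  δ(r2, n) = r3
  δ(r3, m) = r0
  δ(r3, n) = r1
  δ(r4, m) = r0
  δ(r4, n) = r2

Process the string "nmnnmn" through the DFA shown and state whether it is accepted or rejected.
Processing string "nmnnmn":
  r0 --n--> r0
  r0 --m--> r0
  r0 --n--> r0
  r0 --n--> r0
  r0 --m--> r0
  r0 --n--> r0
Final state: r0
Accept states: {r1, r4}
No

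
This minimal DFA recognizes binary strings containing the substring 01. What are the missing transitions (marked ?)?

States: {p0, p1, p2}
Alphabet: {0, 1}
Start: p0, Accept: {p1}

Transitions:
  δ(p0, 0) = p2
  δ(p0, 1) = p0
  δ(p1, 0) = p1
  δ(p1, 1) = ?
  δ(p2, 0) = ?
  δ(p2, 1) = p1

From the language and accept set, identify what each state tracks — p0: no 0 seen yet; p1: substring 01 seen; p2: seen a 0, waiting for 1.
Each missing δ(q, a) is the state matching the new tracked value after reading a.
δ(p1, 1) = p1; δ(p2, 0) = p2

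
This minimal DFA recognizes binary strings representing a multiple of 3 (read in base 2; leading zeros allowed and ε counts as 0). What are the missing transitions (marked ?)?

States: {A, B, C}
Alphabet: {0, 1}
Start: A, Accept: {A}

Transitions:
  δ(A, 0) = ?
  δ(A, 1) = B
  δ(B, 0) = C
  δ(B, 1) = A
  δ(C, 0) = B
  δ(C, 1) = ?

From the language and accept set, identify what each state tracks — A: value ≡ 0 (mod 3); B: value ≡ 1 (mod 3); C: value ≡ 2 (mod 3).
Each missing δ(q, a) is the state matching the new tracked value after reading a.
δ(A, 0) = A; δ(C, 1) = C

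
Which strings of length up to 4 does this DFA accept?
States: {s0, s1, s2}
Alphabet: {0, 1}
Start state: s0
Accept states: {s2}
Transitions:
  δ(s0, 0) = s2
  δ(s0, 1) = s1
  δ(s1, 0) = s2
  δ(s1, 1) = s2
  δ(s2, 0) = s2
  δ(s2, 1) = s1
0, 00, 10, 11, 000, 010, 011, 100, 110, 0000, 0010, 0011, 0100, 0110, 1000, 1010, 1011, 1100, 1110, 1111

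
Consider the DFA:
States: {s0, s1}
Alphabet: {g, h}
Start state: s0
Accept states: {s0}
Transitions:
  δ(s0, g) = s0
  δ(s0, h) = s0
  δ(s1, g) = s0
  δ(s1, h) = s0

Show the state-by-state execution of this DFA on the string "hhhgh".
read 'h': s0 → s0
  read 'h': s0 → s0
  read 'h': s0 → s0
  read 'g': s0 → s0
  read 'h': s0 → s0
s0 -> s0 -> s0 -> s0 -> s0 -> s0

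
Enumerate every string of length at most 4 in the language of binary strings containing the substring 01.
01, 001, 010, 011, 101, 0001, 0010, 0011, 0100, 0101, 0110, 0111, 1001, 1010, 1011, 1101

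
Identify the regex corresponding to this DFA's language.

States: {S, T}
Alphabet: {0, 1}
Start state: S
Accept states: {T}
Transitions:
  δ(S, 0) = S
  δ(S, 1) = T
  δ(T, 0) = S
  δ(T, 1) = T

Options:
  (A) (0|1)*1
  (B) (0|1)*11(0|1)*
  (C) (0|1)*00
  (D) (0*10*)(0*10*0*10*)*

Check each option against the DFA on short strings; one disagreement eliminates an option:
  (A) (0|1)*1: agrees with the DFA on every string of length ≤ 6
  (B) (0|1)*11(0|1)*: on '1' the DFA goes S → T and accepts (T ∈ Accept), but the regex does not match it → eliminate
  (C) (0|1)*00: on '1' the DFA goes S → T and accepts (T ∈ Accept), but the regex does not match it → eliminate
  (D) (0*10*)(0*10*0*10*)*: on '10' the DFA goes S → T → S and rejects (S ∉ Accept), but the regex matches it → eliminate
Only (A) is consistent with the DFA.
(A) (0|1)*1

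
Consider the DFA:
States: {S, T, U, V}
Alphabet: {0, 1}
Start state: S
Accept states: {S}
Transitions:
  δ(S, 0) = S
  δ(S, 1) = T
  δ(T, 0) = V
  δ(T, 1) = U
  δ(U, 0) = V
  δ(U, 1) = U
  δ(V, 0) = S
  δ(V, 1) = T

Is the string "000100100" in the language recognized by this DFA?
Processing string "000100100":
  S --0--> S
  S --0--> S
  S --0--> S
  S --1--> T
  T --0--> V
  V --0--> S
  S --1--> T
  T --0--> V
  V --0--> S
Final state: S
Accept states: {S}
Yes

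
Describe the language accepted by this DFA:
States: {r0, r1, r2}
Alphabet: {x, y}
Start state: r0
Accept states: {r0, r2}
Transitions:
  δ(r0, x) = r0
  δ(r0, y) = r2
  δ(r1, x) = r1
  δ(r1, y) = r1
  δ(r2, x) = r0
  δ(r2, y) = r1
Testing a few strings:
  'xx' → accept
  'xyyy' → reject
  'yxxx' → accept
  'yxy' → accept
State roles: r0=last symbol not y (ok); r1=saw yy (dead); r2=last symbol y (ok)
All strings over {x,y} with no two consecutive y's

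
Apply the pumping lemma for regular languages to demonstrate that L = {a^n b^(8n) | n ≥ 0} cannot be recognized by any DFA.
Assume L is regular with pumping length p. Idea: pumping the a-block breaks the 1:8 ratio.
Choose s = a^p b^(8p) (length 9p ≥ p). By the pumping lemma, s = xyz with |xy| ≤ p, |y| > 0, so y = a^k with k ≥ 1. Then xy²z = a^(p+k) b^(8p). For this to be in L we would need 8p = 8(p+k), i.e. 8k = 0, contradicting k ≥ 1. So xy²z ∉ L.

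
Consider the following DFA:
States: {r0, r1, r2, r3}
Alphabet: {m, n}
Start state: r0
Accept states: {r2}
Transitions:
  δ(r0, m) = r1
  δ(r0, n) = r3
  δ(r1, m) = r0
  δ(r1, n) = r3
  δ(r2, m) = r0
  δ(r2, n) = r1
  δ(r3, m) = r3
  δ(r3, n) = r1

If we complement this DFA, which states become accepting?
Complement accept states = All states \ Original accept states
= {r0, r1, r2, r3} \ {r2}
{r0, r1, r3}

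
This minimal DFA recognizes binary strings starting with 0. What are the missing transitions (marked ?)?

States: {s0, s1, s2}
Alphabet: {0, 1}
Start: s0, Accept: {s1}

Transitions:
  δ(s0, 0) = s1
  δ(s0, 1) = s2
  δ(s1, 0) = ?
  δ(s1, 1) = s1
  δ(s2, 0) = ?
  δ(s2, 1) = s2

From the language and accept set, identify what each state tracks — s0: no input read; s1: started with 0; s2: started with 1 (dead).
Each missing δ(q, a) is the state matching the new tracked value after reading a.
δ(s1, 0) = s1; δ(s2, 0) = s2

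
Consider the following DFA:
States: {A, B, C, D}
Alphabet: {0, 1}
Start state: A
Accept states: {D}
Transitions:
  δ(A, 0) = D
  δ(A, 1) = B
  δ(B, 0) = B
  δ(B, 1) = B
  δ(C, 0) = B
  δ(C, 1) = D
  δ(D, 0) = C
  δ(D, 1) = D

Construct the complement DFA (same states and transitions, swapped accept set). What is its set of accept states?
Complement accept states = All states \ Original accept states
= {A, B, C, D} \ {D}
{A, B, C}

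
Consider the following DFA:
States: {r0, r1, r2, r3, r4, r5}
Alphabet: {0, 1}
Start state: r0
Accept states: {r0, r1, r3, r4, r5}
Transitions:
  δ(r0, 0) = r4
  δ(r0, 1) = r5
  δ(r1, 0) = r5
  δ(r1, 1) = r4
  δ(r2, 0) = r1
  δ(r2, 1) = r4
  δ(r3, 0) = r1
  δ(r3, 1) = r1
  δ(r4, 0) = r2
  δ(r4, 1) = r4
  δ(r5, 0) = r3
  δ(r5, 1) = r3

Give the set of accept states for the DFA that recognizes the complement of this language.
Complement accept states = All states \ Original accept states
= {r0, r1, r2, r3, r4, r5} \ {r0, r1, r3, r4, r5}
{r2}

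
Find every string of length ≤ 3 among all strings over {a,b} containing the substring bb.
bb, abb, bba, bbb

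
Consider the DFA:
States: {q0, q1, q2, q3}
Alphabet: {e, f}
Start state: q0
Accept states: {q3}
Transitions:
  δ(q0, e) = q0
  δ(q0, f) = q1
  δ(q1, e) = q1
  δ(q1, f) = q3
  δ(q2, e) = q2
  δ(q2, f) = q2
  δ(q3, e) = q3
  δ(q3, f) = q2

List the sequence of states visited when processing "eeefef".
read 'e': q0 → q0
  read 'e': q0 → q0
  read 'e': q0 → q0
  read 'f': q0 → q1
  read 'e': q1 → q1
  read 'f': q1 → q3
q0 -> q0 -> q0 -> q0 -> q1 -> q1 -> q3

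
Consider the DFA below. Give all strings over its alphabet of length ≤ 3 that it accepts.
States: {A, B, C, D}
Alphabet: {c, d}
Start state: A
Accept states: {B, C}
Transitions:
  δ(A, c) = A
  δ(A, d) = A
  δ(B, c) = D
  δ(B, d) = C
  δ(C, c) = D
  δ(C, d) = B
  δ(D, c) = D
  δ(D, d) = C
None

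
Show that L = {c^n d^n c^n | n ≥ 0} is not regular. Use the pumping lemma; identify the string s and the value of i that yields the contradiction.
Assume L is regular with pumping length p. Idea: pumping the first c-block unbalances it against the other two.
Choose s = c^p d^p c^p ∈ L (|s| = 3p ≥ p). By the pumping lemma, s = xyz with |xy| ≤ p, |y| > 0, so y = c^k with k ≥ 1, inside the first c-block. Then xy²z = c^(p+k) d^p c^p. The first block has length p+k ≠ p, so the three block lengths are no longer equal and xy²z ∉ L.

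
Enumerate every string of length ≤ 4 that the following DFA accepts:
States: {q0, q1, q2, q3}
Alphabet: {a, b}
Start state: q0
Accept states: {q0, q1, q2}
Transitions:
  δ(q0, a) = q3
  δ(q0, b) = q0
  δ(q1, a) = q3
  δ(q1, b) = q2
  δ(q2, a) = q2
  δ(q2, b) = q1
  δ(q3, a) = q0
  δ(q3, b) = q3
ε, b, aa, bb, aab, aba, baa, bbb, aaaa, aabb, abab, abba, baab, baba, bbaa, bbbb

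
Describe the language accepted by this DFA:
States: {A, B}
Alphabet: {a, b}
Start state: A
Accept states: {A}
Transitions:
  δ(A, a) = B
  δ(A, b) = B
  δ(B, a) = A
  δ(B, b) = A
Testing a few strings:
  'aa' → accept
  'baa' → reject
  'b' → reject
  'bb' → accept
State roles: A=even length so far; B=odd length so far
All strings over {a,b} of even length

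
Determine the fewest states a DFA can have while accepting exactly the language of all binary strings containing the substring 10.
By Myhill–Nerode, count the distinguishable equivalence classes: 3 classes — one per longest suffix of the input that is a prefix of '10' (lengths 0 through 1), plus an absorbing 'already seen 10' class.
3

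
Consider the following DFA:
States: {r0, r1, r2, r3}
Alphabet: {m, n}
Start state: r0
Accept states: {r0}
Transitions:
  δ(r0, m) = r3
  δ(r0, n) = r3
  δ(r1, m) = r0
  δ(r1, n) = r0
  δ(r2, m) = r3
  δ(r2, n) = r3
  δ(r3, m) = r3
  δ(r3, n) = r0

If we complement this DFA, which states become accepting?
Complement accept states = All states \ Original accept states
= {r0, r1, r2, r3} \ {r0}
{r1, r2, r3}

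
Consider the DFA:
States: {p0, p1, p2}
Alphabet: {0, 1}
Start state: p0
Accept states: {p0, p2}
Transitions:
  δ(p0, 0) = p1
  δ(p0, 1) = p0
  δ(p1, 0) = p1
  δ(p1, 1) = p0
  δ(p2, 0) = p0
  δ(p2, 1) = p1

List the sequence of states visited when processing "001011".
read '0': p0 → p1
  read '0': p1 → p1
  read '1': p1 → p0
  read '0': p0 → p1
  read '1': p1 → p0
  read '1': p0 → p0
p0 -> p1 -> p1 -> p0 -> p1 -> p0 -> p0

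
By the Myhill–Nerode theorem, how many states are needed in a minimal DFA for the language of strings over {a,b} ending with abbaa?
By Myhill–Nerode, count the distinguishable equivalence classes: 6 classes — one per longest suffix of the input that is a prefix of 'abbaa' (lengths 0 through 5); only the length-5 class is accepting.
6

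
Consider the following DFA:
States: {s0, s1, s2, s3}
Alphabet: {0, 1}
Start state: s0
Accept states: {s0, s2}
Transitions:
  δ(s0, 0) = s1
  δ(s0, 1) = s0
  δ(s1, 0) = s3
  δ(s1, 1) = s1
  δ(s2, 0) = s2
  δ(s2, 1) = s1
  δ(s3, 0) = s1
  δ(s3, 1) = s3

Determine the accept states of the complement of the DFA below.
Complement accept states = All states \ Original accept states
= {s0, s1, s2, s3} \ {s0, s2}
{s1, s3}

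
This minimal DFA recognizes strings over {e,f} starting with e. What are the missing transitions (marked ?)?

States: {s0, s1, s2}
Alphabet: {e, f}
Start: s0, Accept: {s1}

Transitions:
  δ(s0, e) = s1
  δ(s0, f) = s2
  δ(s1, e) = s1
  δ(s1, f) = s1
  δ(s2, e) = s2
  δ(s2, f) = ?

From the language and accept set, identify what each state tracks — s0: no input read; s1: started with e; s2: started with f (dead).
Each missing δ(q, a) is the state matching the new tracked value after reading a.
δ(s2, f) = s2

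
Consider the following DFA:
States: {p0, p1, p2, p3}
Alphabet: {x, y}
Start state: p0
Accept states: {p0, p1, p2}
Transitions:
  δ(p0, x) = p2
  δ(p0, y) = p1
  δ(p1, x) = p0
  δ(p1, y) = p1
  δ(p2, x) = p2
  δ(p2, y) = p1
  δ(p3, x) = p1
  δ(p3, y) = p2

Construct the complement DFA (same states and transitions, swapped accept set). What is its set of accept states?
Complement accept states = All states \ Original accept states
= {p0, p1, p2, p3} \ {p0, p1, p2}
{p3}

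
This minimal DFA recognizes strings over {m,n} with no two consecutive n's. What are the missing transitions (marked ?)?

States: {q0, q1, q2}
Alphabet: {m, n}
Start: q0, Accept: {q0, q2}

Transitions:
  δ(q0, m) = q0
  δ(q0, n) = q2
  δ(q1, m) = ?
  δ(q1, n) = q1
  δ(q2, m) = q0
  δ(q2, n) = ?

From the language and accept set, identify what each state tracks — q0: last symbol not n (ok); q1: saw nn (dead); q2: last symbol n (ok).
Each missing δ(q, a) is the state matching the new tracked value after reading a.
δ(q1, m) = q1; δ(q2, n) = q1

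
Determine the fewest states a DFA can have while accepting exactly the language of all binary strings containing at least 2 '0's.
By Myhill–Nerode, count the distinguishable equivalence classes: 3 classes — having seen 0, 1, or ≥2 copies of '0'; any two classes i < j (j ≤ 2) are distinguished by the string 0^(2−j), which takes class j to 2 copies (accepted) but leaves class i below 2 (rejected).
3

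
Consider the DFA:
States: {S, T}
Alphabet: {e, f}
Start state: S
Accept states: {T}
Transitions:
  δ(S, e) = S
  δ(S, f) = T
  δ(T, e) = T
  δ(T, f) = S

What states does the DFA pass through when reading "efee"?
read 'e': S → S
  read 'f': S → T
  read 'e': T → T
  read 'e': T → T
S -> S -> T -> T -> T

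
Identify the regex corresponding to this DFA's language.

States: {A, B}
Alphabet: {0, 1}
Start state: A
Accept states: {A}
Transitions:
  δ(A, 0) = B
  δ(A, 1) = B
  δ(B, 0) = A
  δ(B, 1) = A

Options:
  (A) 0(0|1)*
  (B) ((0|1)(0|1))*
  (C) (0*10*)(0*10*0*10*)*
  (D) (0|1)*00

Check each option against the DFA on short strings; one disagreement eliminates an option:
  (A) 0(0|1)*: on ε the DFA stays in A and accepts (A ∈ Accept), but the regex does not match it → eliminate
  (B) ((0|1)(0|1))*: agrees with the DFA on every string of length ≤ 6
  (C) (0*10*)(0*10*0*10*)*: on ε the DFA stays in A and accepts (A ∈ Accept), but the regex does not match it → eliminate
  (D) (0|1)*00: on ε the DFA stays in A and accepts (A ∈ Accept), but the regex does not match it → eliminate
Only (B) is consistent with the DFA.
(B) ((0|1)(0|1))*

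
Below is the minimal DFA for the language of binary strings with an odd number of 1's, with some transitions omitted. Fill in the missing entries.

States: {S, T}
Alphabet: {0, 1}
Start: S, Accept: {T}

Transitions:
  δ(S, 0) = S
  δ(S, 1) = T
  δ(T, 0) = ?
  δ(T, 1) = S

From the language and accept set, identify what each state tracks — S: even number of 1's so far; T: odd number of 1's so far.
Each missing δ(q, a) is the state matching the new tracked value after reading a.
δ(T, 0) = T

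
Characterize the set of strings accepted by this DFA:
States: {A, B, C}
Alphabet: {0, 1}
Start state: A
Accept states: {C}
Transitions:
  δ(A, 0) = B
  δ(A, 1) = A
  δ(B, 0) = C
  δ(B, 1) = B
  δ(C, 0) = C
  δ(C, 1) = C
Testing a few strings:
  '101' → reject
  '1101' → reject
  '0' → reject
  '01' → reject
State roles: A=zero 0's seen; B=one 0 seen; C=≥ two 0's seen
All binary strings containing at least two 0's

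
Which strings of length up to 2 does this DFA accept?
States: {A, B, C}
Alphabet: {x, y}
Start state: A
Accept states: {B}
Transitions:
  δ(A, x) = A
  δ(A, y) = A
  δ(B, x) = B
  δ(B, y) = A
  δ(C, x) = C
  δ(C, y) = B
None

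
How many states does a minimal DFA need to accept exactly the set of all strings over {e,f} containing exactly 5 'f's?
By Myhill–Nerode, count the distinguishable equivalence classes: 7 classes — having seen 0, 1, …, 5, or >5 copies of 'f'; the count-5 class is the only accepting one and >5 is dead.
7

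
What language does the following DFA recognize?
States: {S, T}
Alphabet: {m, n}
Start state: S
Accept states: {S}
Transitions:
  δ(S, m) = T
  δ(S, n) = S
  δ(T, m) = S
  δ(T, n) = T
Testing a few strings:
  'mn' → reject
  'mm' → accept
  'nnn' → accept
  'n' → accept
State roles: S=even number of m's so far; T=odd number of m's so far
All strings over {m,n} with an even number of m's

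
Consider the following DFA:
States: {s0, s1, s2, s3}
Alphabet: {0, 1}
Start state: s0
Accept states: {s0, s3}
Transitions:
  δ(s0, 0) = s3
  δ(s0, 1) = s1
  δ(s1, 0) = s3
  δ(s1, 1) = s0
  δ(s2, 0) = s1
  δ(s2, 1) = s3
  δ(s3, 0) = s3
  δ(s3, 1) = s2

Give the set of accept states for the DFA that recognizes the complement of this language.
Complement accept states = All states \ Original accept states
= {s0, s1, s2, s3} \ {s0, s3}
{s1, s2}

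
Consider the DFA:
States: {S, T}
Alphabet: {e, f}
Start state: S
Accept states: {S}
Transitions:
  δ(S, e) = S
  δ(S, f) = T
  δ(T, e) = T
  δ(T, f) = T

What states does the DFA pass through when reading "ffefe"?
read 'f': S → T
  read 'f': T → T
  read 'e': T → T
  read 'f': T → T
  read 'e': T → T
S -> T -> T -> T -> T -> T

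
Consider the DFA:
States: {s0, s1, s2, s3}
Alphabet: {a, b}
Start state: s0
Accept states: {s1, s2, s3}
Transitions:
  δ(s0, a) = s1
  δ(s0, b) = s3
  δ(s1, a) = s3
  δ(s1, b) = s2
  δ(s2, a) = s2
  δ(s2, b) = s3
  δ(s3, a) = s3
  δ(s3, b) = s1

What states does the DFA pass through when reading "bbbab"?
read 'b': s0 → s3
  read 'b': s3 → s1
  read 'b': s1 → s2
  read 'a': s2 → s2
  read 'b': s2 → s3
s0 -> s3 -> s1 -> s2 -> s2 -> s3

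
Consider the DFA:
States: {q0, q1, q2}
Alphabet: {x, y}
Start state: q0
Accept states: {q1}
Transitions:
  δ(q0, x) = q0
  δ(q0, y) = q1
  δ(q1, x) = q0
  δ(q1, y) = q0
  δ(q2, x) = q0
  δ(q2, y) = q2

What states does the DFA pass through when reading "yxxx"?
read 'y': q0 → q1
  read 'x': q1 → q0
  read 'x': q0 → q0
  read 'x': q0 → q0
q0 -> q1 -> q0 -> q0 -> q0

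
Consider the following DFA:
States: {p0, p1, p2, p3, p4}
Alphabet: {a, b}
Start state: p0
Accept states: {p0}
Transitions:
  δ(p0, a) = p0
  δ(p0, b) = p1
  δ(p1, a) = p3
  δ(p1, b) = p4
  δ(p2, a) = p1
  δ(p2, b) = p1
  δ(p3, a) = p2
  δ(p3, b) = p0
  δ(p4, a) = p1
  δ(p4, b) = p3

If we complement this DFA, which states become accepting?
Complement accept states = All states \ Original accept states
= {p0, p1, p2, p3, p4} \ {p0}
{p1, p2, p3, p4}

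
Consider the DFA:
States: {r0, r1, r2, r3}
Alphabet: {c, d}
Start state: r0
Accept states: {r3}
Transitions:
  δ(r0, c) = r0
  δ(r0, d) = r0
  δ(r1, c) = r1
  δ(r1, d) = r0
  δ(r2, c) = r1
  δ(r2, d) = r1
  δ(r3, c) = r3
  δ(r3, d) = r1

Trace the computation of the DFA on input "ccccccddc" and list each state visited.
read 'c': r0 → r0
  read 'c': r0 → r0
  read 'c': r0 → r0
  read 'c': r0 → r0
  read 'c': r0 → r0
  read 'c': r0 → r0
  read 'd': r0 → r0
  read 'd': r0 → r0
  read 'c': r0 → r0
r0 -> r0 -> r0 -> r0 -> r0 -> r0 -> r0 -> r0 -> r0 -> r0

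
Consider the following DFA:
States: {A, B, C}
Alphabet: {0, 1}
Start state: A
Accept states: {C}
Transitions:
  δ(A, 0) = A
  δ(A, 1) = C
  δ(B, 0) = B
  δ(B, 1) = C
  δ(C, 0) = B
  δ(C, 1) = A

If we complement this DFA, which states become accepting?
Complement accept states = All states \ Original accept states
= {A, B, C} \ {C}
{A, B}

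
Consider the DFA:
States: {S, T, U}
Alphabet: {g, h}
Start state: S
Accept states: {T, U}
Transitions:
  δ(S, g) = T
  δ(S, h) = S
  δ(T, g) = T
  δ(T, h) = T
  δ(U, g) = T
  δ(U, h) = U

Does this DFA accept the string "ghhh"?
Processing string "ghhh":
  S --g--> T
  T --h--> T
  T --h--> T
  T --h--> T
Final state: T
Accept states: {T, U}
Yes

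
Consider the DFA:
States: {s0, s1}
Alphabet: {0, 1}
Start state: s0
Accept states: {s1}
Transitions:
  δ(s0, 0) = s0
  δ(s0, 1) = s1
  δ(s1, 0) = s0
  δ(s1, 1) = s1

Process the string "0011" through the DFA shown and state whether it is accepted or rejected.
Processing string "0011":
  s0 --0--> s0
  s0 --0--> s0
  s0 --1--> s1
  s1 --1--> s1
Final state: s1
Accept states: {s1}
Yes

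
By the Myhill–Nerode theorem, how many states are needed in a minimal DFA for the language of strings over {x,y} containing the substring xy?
By Myhill–Nerode, count the distinguishable equivalence classes: 3 classes — one per longest suffix of the input that is a prefix of 'xy' (lengths 0 through 1), plus an absorbing 'already seen xy' class.
3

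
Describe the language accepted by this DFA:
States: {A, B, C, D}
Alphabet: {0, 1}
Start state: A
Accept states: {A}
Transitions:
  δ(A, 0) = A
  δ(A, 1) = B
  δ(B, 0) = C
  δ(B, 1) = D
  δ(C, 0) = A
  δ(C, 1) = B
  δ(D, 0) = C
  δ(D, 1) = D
Testing a few strings:
  '1010' → reject
  '0111' → reject
  '101' → reject
  '0' → accept
State roles: A=value ≡ 0 (mod 4); B=value ≡ 1 (mod 4); C=value ≡ 2 (mod 4); D=value ≡ 3 (mod 4)
All binary strings representing a multiple of 4 (read in base 2; leading zeros allowed and ε counts as 0)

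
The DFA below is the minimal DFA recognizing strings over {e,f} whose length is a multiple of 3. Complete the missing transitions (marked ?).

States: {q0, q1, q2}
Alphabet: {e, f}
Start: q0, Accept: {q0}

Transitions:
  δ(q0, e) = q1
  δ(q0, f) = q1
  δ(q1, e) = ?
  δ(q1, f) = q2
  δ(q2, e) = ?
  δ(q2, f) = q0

From the language and accept set, identify what each state tracks — q0: length ≡ 0 (mod 3); q1: length ≡ 1 (mod 3); q2: length ≡ 2 (mod 3).
Each missing δ(q, a) is the state matching the new tracked value after reading a.
δ(q1, e) = q2; δ(q2, e) = q0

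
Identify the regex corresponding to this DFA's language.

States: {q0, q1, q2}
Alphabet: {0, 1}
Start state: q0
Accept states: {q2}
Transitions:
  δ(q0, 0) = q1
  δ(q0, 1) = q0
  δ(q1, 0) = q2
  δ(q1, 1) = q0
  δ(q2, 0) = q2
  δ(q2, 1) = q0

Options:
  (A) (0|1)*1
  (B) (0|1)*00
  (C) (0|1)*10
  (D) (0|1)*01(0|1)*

Check each option against the DFA on short strings; one disagreement eliminates an option:
  (A) (0|1)*1: on '1' the DFA goes q0 → q0 and rejects (q0 ∉ Accept), but the regex matches it → eliminate
  (B) (0|1)*00: agrees with the DFA on every string of length ≤ 6
  (C) (0|1)*10: on '00' the DFA goes q0 → q1 → q2 and accepts (q2 ∈ Accept), but the regex does not match it → eliminate
  (D) (0|1)*01(0|1)*: on '00' the DFA goes q0 → q1 → q2 and accepts (q2 ∈ Accept), but the regex does not match it → eliminate
Only (B) is consistent with the DFA.
(B) (0|1)*00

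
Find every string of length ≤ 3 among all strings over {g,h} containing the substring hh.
hh, ghh, hhg, hhh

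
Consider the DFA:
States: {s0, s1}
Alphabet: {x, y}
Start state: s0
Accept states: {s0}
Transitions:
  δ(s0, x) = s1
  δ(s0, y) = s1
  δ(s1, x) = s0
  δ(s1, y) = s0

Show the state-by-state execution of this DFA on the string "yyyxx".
read 'y': s0 → s1
  read 'y': s1 → s0
  read 'y': s0 → s1
  read 'x': s1 → s0
  read 'x': s0 → s1
s0 -> s1 -> s0 -> s1 -> s0 -> s1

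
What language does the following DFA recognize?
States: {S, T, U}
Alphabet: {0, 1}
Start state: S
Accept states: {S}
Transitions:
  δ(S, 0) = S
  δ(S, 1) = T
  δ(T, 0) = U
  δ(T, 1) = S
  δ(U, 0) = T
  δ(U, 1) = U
Testing a few strings:
  '1011' → reject
  '110' → accept
  '0' → accept
  '011' → accept
State roles: S=value ≡ 0 (mod 3); T=value ≡ 1 (mod 3); U=value ≡ 2 (mod 3)
All binary strings representing a multiple of 3 (read in base 2; leading zeros allowed and ε counts as 0)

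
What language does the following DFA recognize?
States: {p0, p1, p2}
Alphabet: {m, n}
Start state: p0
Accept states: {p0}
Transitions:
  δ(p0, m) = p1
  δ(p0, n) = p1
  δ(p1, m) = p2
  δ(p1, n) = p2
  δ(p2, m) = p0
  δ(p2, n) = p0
Testing a few strings:
  'nnnn' → reject
  'nmmm' → reject
  'nnn' → accept
  'nm' → reject
State roles: p0=length ≡ 0 (mod 3); p1=length ≡ 1 (mod 3); p2=length ≡ 2 (mod 3)
All strings over {m,n} whose length is a multiple of 3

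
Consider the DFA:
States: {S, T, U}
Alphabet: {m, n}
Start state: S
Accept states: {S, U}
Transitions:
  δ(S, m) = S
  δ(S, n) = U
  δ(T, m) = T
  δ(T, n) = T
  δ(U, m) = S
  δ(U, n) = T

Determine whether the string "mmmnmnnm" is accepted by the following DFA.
Processing string "mmmnmnnm":
  S --m--> S
  S --m--> S
  S --m--> S
  S --n--> U
  U --m--> S
  S --n--> U
  U --n--> T
  T --m--> T
Final state: T
Accept states: {S, U}
No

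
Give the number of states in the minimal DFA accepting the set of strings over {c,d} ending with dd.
By Myhill–Nerode, count the distinguishable equivalence classes: 3 classes — one per longest suffix of the input that is a prefix of 'dd' (lengths 0 through 2); only the length-2 class is accepting.
3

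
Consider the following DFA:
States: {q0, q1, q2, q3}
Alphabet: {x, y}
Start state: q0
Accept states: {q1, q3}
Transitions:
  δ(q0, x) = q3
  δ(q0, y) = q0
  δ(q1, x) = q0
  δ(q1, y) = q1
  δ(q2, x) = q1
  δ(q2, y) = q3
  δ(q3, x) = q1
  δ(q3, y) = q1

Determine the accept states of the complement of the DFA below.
Complement accept states = All states \ Original accept states
= {q0, q1, q2, q3} \ {q1, q3}
{q0, q2}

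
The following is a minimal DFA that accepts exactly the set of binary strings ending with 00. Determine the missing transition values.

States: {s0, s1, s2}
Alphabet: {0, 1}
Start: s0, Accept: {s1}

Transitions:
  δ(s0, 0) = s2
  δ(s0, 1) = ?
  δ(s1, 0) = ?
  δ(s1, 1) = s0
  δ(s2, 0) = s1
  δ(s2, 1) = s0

From the language and accept set, identify what each state tracks — s0: last symbol not 0; s1: two trailing 0's; s2: one trailing 0.
Each missing δ(q, a) is the state matching the new tracked value after reading a.
δ(s0, 1) = s0; δ(s1, 0) = s1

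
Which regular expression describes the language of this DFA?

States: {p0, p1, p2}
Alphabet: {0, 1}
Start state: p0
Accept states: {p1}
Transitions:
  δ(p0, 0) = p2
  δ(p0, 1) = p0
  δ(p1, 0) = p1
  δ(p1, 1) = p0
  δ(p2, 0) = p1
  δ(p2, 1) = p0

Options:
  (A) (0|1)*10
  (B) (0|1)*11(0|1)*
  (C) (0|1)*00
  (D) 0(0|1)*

Check each option against the DFA on short strings; one disagreement eliminates an option:
  (A) (0|1)*10: on '00' the DFA goes p0 → p2 → p1 and accepts (p1 ∈ Accept), but the regex does not match it → eliminate
  (B) (0|1)*11(0|1)*: on '00' the DFA goes p0 → p2 → p1 and accepts (p1 ∈ Accept), but the regex does not match it → eliminate
  (C) (0|1)*00: agrees with the DFA on every string of length ≤ 6
  (D) 0(0|1)*: on '0' the DFA goes p0 → p2 and rejects (p2 ∉ Accept), but the regex matches it → eliminate
Only (C) is consistent with the DFA.
(C) (0|1)*00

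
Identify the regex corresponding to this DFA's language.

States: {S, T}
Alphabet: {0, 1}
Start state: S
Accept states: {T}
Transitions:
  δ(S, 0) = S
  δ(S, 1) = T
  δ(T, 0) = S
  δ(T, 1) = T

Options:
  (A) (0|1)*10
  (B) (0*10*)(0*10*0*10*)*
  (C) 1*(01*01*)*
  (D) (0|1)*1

Check each option against the DFA on short strings; one disagreement eliminates an option:
  (A) (0|1)*10: on '1' the DFA goes S → T and accepts (T ∈ Accept), but the regex does not match it → eliminate
  (B) (0*10*)(0*10*0*10*)*: on '10' the DFA goes S → T → S and rejects (S ∉ Accept), but the regex matches it → eliminate
  (C) 1*(01*01*)*: on ε the DFA stays in S and rejects (S ∉ Accept), but the regex matches it → eliminate
  (D) (0|1)*1: agrees with the DFA on every string of length ≤ 6
Only (D) is consistent with the DFA.
(D) (0|1)*1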